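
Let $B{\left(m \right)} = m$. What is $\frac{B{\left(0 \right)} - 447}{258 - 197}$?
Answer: $- \frac{447}{61} \approx -7.3279$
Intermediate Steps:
$\frac{B{\left(0 \right)} - 447}{258 - 197} = \frac{0 - 447}{258 - 197} = - \frac{447}{258 - 197} = - \frac{447}{61}$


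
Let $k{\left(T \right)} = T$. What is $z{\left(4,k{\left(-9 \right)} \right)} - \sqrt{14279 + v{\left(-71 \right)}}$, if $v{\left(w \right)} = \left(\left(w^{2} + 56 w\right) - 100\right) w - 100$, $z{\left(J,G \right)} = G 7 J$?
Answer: $-252 - 8 i \sqrt{849} \approx -252.0 - 233.1 i$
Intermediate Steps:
$z{\left(J,G \right)} = 7 G J$
$v{\left(w \right)} = -100 + w \left(-100 + w^{2} + 56 w\right)$ ($v{\left(w \right)} = \left(-100 + w^{2} + 56 w\right) w - 100 = w \left(-100 + w^{2} + 56 w\right) - 100 = -100 + w \left(-100 + w^{2} + 56 w\right)$)
$z{\left(4,k{\left(-9 \right)} \right)} - \sqrt{14279 + v{\left(-71 \right)}} = 7 \left(-9\right) 4 - \sqrt{14279 + \left(-100 + \left(-71\right)^{3} - -7100 + 56 \left(-71\right)^{2}\right)} = -252 - \sqrt{14279 + \left(-100 - 357911 + 7100 + 56 \cdot 5041\right)} = -252 - \sqrt{14279 + \left(-100 - 357911 + 7100 + 282296\right)} = -252 - \sqrt{14279 - 68615} = -252 - \sqrt{-54336} = -252 - 8 i \sqrt{849}$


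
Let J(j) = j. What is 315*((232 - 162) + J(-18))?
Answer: 16380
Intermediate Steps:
315*((232 - 162) + J(-18)) = 315*((232 - 162) - 18) = 315*(70 - 18) = 315*52 = 16380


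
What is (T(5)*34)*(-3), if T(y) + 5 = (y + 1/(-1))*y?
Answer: -1530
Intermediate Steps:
T(y) = -5 + y*(-1 + y) (T(y) = -5 + (y + 1/(-1))*y = -5 + (y - 1)*y = -5 + (-1 + y)*y = -5 + y*(-1 + y))
(T(5)*34)*(-3) = ((-5 + 5**2 - 1*5)*34)*(-3) = ((-5 + 25 - 5)*34)*(-3) = (15*34)*(-3) = 510*(-3) = -1530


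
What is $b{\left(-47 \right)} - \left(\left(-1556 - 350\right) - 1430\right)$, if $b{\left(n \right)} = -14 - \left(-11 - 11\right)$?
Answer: $3344$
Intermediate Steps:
$b{\left(n \right)} = 8$ ($b{\left(n \right)} = -14 - \left(-11 - 11\right) = -14 - -22 = -14 + 22 = 8$)
$b{\left(-47 \right)} - \left(\left(-1556 - 350\right) - 1430\right) = 8 - \left(\left(-1556 - 350\right) - 1430\right) = 8 - \left(-1906 - 1430\right) = 8 - -3336 = 8 + 3336 = 3344$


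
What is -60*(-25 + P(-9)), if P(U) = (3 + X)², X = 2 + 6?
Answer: -5760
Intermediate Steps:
X = 8
P(U) = 121 (P(U) = (3 + 8)² = 11² = 121)
-60*(-25 + P(-9)) = -60*(-25 + 121) = -60*96 = -5760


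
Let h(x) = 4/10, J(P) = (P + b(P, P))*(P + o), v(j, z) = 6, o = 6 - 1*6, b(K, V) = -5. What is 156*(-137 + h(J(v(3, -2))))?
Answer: -106548/5 ≈ -21310.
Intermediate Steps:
o = 0 (o = 6 - 6 = 0)
J(P) = P*(-5 + P) (J(P) = (P - 5)*(P + 0) = (-5 + P)*P = P*(-5 + P))
h(x) = ⅖ (h(x) = 4*(⅒) = ⅖)
156*(-137 + h(J(v(3, -2)))) = 156*(-137 + ⅖) = 156*(-683/5) = -106548/5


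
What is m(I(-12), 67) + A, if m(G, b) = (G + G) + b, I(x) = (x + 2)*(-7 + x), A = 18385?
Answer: 18832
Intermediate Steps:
I(x) = (-7 + x)*(2 + x) (I(x) = (2 + x)*(-7 + x) = (-7 + x)*(2 + x))
m(G, b) = b + 2*G (m(G, b) = 2*G + b = b + 2*G)
m(I(-12), 67) + A = (67 + 2*(-14 + (-12)² - 5*(-12))) + 18385 = (67 + 2*(-14 + 144 + 60)) + 18385 = (67 + 2*190) + 18385 = (67 + 380) + 18385 = 447 + 18385 = 18832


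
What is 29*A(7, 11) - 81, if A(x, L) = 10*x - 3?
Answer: 1862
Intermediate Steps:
A(x, L) = -3 + 10*x
29*A(7, 11) - 81 = 29*(-3 + 10*7) - 81 = 29*(-3 + 70) - 81 = 29*67 - 81 = 1943 - 81 = 1862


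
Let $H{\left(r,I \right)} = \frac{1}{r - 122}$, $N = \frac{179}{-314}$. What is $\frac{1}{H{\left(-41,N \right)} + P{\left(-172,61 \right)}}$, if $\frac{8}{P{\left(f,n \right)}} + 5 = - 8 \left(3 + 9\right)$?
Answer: $- \frac{16463}{1405} \approx -11.717$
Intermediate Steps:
$P{\left(f,n \right)} = - \frac{8}{101}$ ($P{\left(f,n \right)} = \frac{8}{-5 - 8 \left(3 + 9\right)} = \frac{8}{-5 - 96} = \frac{8}{-101} = 8 \left(- \frac{1}{101}\right) = - \frac{8}{101}$)
$N = - \frac{179}{314}$ ($N = 179 \left(- \frac{1}{314}\right) = - \frac{179}{314} \approx -0.57006$)
$H{\left(r,I \right)} = \frac{1}{-122 + r}$
$\frac{1}{H{\left(-41,N \right)} + P{\left(-172,61 \right)}} = \frac{1}{\frac{1}{-122 - 41} - \frac{8}{101}} = \frac{1}{\frac{1}{-163} - \frac{8}{101}} = \frac{1}{- \frac{1}{163} - \frac{8}{101}} = \frac{1}{- \frac{1405}{16463}} = - \frac{16463}{1405}$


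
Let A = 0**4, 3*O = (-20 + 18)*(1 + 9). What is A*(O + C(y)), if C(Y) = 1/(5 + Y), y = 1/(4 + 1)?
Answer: 0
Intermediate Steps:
y = 1/5 ≈ 0.20000
O = -20/3 (O = ((-20 + 18)*(1 + 9))/3 = (-2*10)/3 = (1/3)*(-20) = -20/3 ≈ -6.6667)
A = 0
A*(O + C(y)) = 0*(-20/3 + 1/(5 + 1/5)) = 0*(-20/3 + 1/(26/5)) = 0*(-20/3 + 5/26) = 0*(-505/78) = 0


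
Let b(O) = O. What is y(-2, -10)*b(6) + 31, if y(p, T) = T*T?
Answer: 631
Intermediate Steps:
y(p, T) = T²
y(-2, -10)*b(6) + 31 = (-10)²*6 + 31 = 100*6 + 31 = 600 + 31 = 631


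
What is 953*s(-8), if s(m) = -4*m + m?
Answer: 22872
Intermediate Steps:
s(m) = -3*m
953*s(-8) = 953*(-3*(-8)) = 953*24 = 22872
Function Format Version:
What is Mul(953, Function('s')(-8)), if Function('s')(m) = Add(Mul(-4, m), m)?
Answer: 22872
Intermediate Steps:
Function('s')(m) = Mul(-3, m)
Mul(953, Function('s')(-8)) = Mul(953, Mul(-3, -8)) = Mul(953, 24) = 22872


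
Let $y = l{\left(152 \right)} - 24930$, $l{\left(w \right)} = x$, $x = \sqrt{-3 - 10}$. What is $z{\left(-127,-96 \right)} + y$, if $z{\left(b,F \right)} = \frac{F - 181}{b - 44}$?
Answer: $- \frac{4262753}{171} + i \sqrt{13} \approx -24928.0 + 3.6056 i$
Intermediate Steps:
$x = i \sqrt{13}$ ($x = \sqrt{-13} = i \sqrt{13} \approx 3.6056 i$)
$l{\left(w \right)} = i \sqrt{13}$
$z{\left(b,F \right)} = \frac{-181 + F}{-44 + b}$
$y = -24930 + i \sqrt{13}$ ($y = i \sqrt{13} - 24930 = -24930 + i \sqrt{13} \approx -24930.0 + 3.6056 i$)
$z{\left(-127,-96 \right)} + y = \frac{-181 - 96}{-44 - 127} - \left(24930 - i \sqrt{13}\right) = \frac{1}{-171} \left(-277\right) - \left(24930 - i \sqrt{13}\right) = \left(- \frac{1}{171}\right) \left(-277\right) - \left(24930 - i \sqrt{13}\right) = \frac{277}{171} - \left(24930 - i \sqrt{13}\right) = - \frac{4262753}{171} + i \sqrt{13}$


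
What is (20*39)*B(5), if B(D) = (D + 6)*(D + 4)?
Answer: 77220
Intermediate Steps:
B(D) = (4 + D)*(6 + D) (B(D) = (6 + D)*(4 + D) = (4 + D)*(6 + D))
(20*39)*B(5) = (20*39)*(24 + 5**2 + 10*5) = 780*(24 + 25 + 50) = 780*99 = 77220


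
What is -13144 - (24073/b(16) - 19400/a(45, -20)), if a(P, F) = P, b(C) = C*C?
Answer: -29507153/2304 ≈ -12807.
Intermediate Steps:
b(C) = C²
-13144 - (24073/b(16) - 19400/a(45, -20)) = -13144 - (24073/(16²) - 19400/45) = -13144 - (24073/256 - 19400*1/45) = -13144 - (24073*(1/256) - 3880/9) = -13144 - (24073/256 - 3880/9) = -13144 - 1*(-776623/2304) = -13144 + 776623/2304 = -29507153/2304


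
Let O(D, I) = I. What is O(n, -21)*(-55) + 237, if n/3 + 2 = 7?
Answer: 1392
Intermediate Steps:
n = 15 (n = -6 + 3*7 = -6 + 21 = 15)
O(n, -21)*(-55) + 237 = -21*(-55) + 237 = 1155 + 237 = 1392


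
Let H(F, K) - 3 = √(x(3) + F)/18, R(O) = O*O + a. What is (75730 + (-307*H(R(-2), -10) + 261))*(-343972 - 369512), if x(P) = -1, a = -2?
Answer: -53549075014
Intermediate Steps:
R(O) = -2 + O² (R(O) = O*O - 2 = O² - 2 = -2 + O²)
H(F, K) = 3 + √(-1 + F)/18
(75730 + (-307*H(R(-2), -10) + 261))*(-343972 - 369512) = (75730 + (-307*(3 + √(-1 + (-2 + (-2)²))/18) + 261))*(-343972 - 369512) = (75730 + (-307*(3 + √(-1 + (-2 + 4))/18) + 261))*(-713484) = (75730 + (-307*(3 + √(-1 + 2)/18) + 261))*(-713484) = (75730 + (-307*(3 + √1/18) + 261))*(-713484) = (75730 + (-307*(3 + (1/18)*1) + 261))*(-713484) = (75730 + (-307*(3 + 1/18) + 261))*(-713484) = (75730 + (-307*55/18 + 261))*(-713484) = (75730 + (-16885/18 + 261))*(-713484) = (75730 - 12187/18)*(-713484) = (1350953/18)*(-713484) = -53549075014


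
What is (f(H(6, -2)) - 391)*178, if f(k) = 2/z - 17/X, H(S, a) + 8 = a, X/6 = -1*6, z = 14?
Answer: -8755553/126 ≈ -69489.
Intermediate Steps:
X = -36 (X = 6*(-1*6) = 6*(-6) = -36)
H(S, a) = -8 + a
f(k) = 155/252 (f(k) = 2/14 - 17/(-36) = 2*(1/14) - 17*(-1/36) = ⅐ + 17/36 = 155/252)
(f(H(6, -2)) - 391)*178 = (155/252 - 391)*178 = -98377/252*178 = -8755553/126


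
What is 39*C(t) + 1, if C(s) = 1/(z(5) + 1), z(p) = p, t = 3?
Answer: 15/2 ≈ 7.5000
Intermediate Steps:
C(s) = 1/6 (C(s) = 1/(5 + 1) = 1/6)
39*C(t) + 1 = 39*(1/6) + 1 = 13/2 + 1 = 15/2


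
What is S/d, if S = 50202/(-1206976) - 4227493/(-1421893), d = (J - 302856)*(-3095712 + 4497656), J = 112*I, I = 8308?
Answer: 2515550359391/755051952645329289533440 ≈ 3.3316e-12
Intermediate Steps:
J = 930496 (J = 112*8308 = 930496)
d = 879916132160 (d = (930496 - 302856)*(-3095712 + 4497656) = 627640*1401944 = 879916132160)
S = 2515550359391/858095362784 (S = 50202*(-1/1206976) - 4227493*(-1/1421893) = -25101/603488 + 4227493/1421893 = 2515550359391/858095362784 ≈ 2.9315)
S/d = (2515550359391/858095362784)/879916132160 = (2515550359391/858095362784)*(1/879916132160) = 2515550359391/755051952645329289533440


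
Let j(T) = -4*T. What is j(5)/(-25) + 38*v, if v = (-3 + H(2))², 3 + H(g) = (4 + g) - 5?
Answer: 4754/5 ≈ 950.80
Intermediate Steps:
H(g) = -4 + g (H(g) = -3 + ((4 + g) - 5) = -3 + (-1 + g) = -4 + g)
v = 25 (v = (-3 + (-4 + 2))² = (-3 - 2)² = (-5)² = 25)
j(5)/(-25) + 38*v = -4*5/(-25) + 38*25 = -20*(-1/25) + 950 = ⅘ + 950 = 4754/5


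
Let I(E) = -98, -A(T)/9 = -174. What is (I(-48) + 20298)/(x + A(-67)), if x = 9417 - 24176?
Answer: -20200/13193 ≈ -1.5311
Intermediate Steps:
A(T) = 1566 (A(T) = -9*(-174) = 1566)
x = -14759
(I(-48) + 20298)/(x + A(-67)) = (-98 + 20298)/(-14759 + 1566) = 20200/(-13193) = 20200*(-1/13193) = -20200/13193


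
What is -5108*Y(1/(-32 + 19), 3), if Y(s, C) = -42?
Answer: 214536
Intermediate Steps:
-5108*Y(1/(-32 + 19), 3) = -5108*(-42) = 214536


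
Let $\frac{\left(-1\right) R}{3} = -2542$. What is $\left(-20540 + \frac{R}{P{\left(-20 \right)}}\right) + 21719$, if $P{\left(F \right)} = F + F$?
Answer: $\frac{19767}{20} \approx 988.35$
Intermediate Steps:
$R = 7626$ ($R = \left(-3\right) \left(-2542\right) = 7626$)
$P{\left(F \right)} = 2 F$
$\left(-20540 + \frac{R}{P{\left(-20 \right)}}\right) + 21719 = \left(-20540 + \frac{7626}{2 \left(-20\right)}\right) + 21719 = \left(-20540 + \frac{7626}{-40}\right) + 21719 = \left(-20540 + 7626 \left(- \frac{1}{40}\right)\right) + 21719 = \left(-20540 - \frac{3813}{20}\right) + 21719 = - \frac{414613}{20} + 21719 = \frac{19767}{20}$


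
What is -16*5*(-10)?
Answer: 800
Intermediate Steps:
-16*5*(-10) = -80*(-10) = 800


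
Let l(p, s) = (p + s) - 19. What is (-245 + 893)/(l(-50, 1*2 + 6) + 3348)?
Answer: 648/3287 ≈ 0.19714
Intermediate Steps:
l(p, s) = -19 + p + s
(-245 + 893)/(l(-50, 1*2 + 6) + 3348) = (-245 + 893)/((-19 - 50 + (1*2 + 6)) + 3348) = 648/((-19 - 50 + (2 + 6)) + 3348) = 648/((-19 - 50 + 8) + 3348) = 648/(-61 + 3348) = 648/3287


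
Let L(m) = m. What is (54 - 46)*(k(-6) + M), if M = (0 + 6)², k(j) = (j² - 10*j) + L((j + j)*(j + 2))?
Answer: 1440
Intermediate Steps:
k(j) = j² - 10*j + 2*j*(2 + j) (k(j) = (j² - 10*j) + (j + j)*(j + 2) = (j² - 10*j) + (2*j)*(2 + j) = (j² - 10*j) + 2*j*(2 + j) = j² - 10*j + 2*j*(2 + j))
M = 36 (M = 6² = 36)
(54 - 46)*(k(-6) + M) = (54 - 46)*(3*(-6)*(-2 - 6) + 36) = 8*(3*(-6)*(-8) + 36) = 8*(144 + 36) = 8*180 = 1440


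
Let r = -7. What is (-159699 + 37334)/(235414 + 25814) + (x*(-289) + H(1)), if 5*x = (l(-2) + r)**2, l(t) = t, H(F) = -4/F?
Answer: -6120922637/1306140 ≈ -4686.3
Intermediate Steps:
x = 81/5 (x = (-2 - 7)**2/5 = (1/5)*(-9)**2 = (1/5)*81 = 81/5 ≈ 16.200)
(-159699 + 37334)/(235414 + 25814) + (x*(-289) + H(1)) = (-159699 + 37334)/(235414 + 25814) + ((81/5)*(-289) - 4/1) = -122365/261228 + (-23409/5 - 4*1) = -122365*1/261228 + (-23409/5 - 4) = -122365/261228 - 23429/5 = -6120922637/1306140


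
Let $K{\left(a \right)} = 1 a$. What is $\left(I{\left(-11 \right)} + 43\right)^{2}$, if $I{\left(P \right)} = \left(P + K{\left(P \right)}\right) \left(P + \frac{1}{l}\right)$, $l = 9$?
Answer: $\frac{6466849}{81} \approx 79838.0$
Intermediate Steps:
$K{\left(a \right)} = a$
$I{\left(P \right)} = 2 P \left(\frac{1}{9} + P\right)$ ($I{\left(P \right)} = \left(P + P\right) \left(P + \frac{1}{9}\right) = 2 P \left(P + \frac{1}{9}\right) = 2 P \left(\frac{1}{9} + P\right)$)
$\left(I{\left(-11 \right)} + 43\right)^{2} = \left(\frac{2}{9} \left(-11\right) \left(1 + 9 \left(-11\right)\right) + 43\right)^{2} = \left(\frac{2}{9} \left(-11\right) \left(1 - 99\right) + 43\right)^{2} = \left(\frac{2}{9} \left(-11\right) \left(-98\right) + 43\right)^{2} = \left(\frac{2156}{9} + 43\right)^{2} = \left(\frac{2543}{9}\right)^{2} = \frac{6466849}{81}$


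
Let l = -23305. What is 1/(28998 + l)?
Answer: 1/5693 ≈ 0.00017565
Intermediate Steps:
1/(28998 + l) = 1/(28998 - 23305) = 1/5693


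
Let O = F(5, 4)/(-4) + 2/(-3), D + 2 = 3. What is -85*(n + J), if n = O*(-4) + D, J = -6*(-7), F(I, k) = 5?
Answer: -12920/3 ≈ -4306.7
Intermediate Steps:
D = 1 (D = -2 + 3 = 1)
O = -23/12 (O = 5/(-4) + 2/(-3) = 5*(-¼) + 2*(-⅓) = -5/4 - ⅔ = -23/12 ≈ -1.9167)
J = 42
n = 26/3 (n = -23/12*(-4) + 1 = 23/3 + 1 = 26/3 ≈ 8.6667)
-85*(n + J) = -85*(26/3 + 42) = -85*152/3 = -12920/3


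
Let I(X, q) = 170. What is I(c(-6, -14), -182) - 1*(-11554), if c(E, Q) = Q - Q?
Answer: 11724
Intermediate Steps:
c(E, Q) = 0
I(c(-6, -14), -182) - 1*(-11554) = 170 - 1*(-11554) = 170 + 11554 = 11724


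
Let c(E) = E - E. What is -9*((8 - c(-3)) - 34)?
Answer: 234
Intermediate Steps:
c(E) = 0
-9*((8 - c(-3)) - 34) = -9*((8 - 1*0) - 34) = -9*((8 + 0) - 34) = -9*(8 - 34) = -9*(-26) = 234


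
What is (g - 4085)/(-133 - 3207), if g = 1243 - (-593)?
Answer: 2249/3340 ≈ 0.67335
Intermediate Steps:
g = 1836 (g = 1243 - 1*(-593) = 1243 + 593 = 1836)
(g - 4085)/(-133 - 3207) = (1836 - 4085)/(-133 - 3207) = -2249/(-3340) = -2249*(-1/3340) = 2249/3340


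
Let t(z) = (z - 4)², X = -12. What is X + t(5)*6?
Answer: -6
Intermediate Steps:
t(z) = (-4 + z)²
X + t(5)*6 = -12 + (-4 + 5)²*6 = -12 + 1²*6 = -12 + 1*6 = -12 + 6 = -6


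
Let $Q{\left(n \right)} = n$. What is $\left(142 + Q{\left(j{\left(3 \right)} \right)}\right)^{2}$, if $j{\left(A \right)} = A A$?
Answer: $22801$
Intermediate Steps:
$j{\left(A \right)} = A^{2}$
$\left(142 + Q{\left(j{\left(3 \right)} \right)}\right)^{2} = \left(142 + 3^{2}\right)^{2} = \left(142 + 9\right)^{2} = 151^{2} = 22801$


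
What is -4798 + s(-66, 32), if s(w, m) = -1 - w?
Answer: -4733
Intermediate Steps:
-4798 + s(-66, 32) = -4798 + (-1 - 1*(-66)) = -4798 + (-1 + 66) = -4798 + 65 = -4733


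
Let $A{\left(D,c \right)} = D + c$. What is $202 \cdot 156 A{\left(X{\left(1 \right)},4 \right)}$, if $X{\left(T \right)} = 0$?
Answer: $126048$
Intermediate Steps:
$202 \cdot 156 A{\left(X{\left(1 \right)},4 \right)} = 202 \cdot 156 \left(0 + 4\right) = 31512 \cdot 4 = 126048$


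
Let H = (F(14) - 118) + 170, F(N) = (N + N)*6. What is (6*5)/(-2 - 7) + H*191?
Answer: 126050/3 ≈ 42017.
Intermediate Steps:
F(N) = 12*N (F(N) = (2*N)*6 = 12*N)
H = 220 (H = (12*14 - 118) + 170 = (168 - 118) + 170 = 50 + 170 = 220)
(6*5)/(-2 - 7) + H*191 = (6*5)/(-2 - 7) + 220*191 = 30/(-9) + 42020 = 30*(-⅑) + 42020 = -10/3 + 42020 = 126050/3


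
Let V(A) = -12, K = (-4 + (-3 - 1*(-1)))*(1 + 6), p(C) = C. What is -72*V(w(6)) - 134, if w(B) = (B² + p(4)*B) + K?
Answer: 730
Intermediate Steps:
K = -42 (K = (-4 + (-3 + 1))*7 = (-4 - 2)*7 = -6*7 = -42)
w(B) = -42 + B² + 4*B (w(B) = (B² + 4*B) - 42 = -42 + B² + 4*B)
-72*V(w(6)) - 134 = -72*(-12) - 134 = 864 - 134 = 730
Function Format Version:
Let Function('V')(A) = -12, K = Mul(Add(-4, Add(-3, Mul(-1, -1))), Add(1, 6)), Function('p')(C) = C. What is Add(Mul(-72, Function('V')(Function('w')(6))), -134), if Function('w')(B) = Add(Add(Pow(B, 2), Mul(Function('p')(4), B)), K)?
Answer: 730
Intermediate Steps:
K = -42 (K = Mul(Add(-4, Add(-3, 1)), 7) = Mul(Add(-4, -2), 7) = Mul(-6, 7) = -42)
Function('w')(B) = Add(-42, Pow(B, 2), Mul(4, B)) (Function('w')(B) = Add(Add(Pow(B, 2), Mul(4, B)), -42) = Add(-42, Pow(B, 2), Mul(4, B)))
Add(Mul(-72, Function('V')(Function('w')(6))), -134) = Add(Mul(-72, -12), -134) = Add(864, -134) = 730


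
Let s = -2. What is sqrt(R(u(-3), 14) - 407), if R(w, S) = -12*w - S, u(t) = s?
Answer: I*sqrt(397) ≈ 19.925*I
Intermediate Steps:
u(t) = -2
R(w, S) = -S - 12*w
sqrt(R(u(-3), 14) - 407) = sqrt((-1*14 - 12*(-2)) - 407) = sqrt((-14 + 24) - 407) = sqrt(10 - 407) = sqrt(-397) = I*sqrt(397)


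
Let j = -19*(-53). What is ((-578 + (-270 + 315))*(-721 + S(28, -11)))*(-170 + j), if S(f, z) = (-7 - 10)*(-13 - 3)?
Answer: 200308329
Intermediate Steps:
S(f, z) = 272 (S(f, z) = -17*(-16) = 272)
j = 1007
((-578 + (-270 + 315))*(-721 + S(28, -11)))*(-170 + j) = ((-578 + (-270 + 315))*(-721 + 272))*(-170 + 1007) = ((-578 + 45)*(-449))*837 = -533*(-449)*837 = 239317*837 = 200308329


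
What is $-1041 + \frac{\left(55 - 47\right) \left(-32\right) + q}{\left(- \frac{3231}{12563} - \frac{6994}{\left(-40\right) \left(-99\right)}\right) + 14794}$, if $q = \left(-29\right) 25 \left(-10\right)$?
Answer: $- \frac{382858408945569}{367946573369} \approx -1040.5$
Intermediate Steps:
$q = 7250$ ($q = \left(-725\right) \left(-10\right) = 7250$)
$-1041 + \frac{\left(55 - 47\right) \left(-32\right) + q}{\left(- \frac{3231}{12563} - \frac{6994}{\left(-40\right) \left(-99\right)}\right) + 14794} = -1041 + \frac{\left(55 - 47\right) \left(-32\right) + 7250}{\left(- \frac{3231}{12563} - \frac{6994}{\left(-40\right) \left(-99\right)}\right) + 14794} = -1041 + \frac{8 \left(-32\right) + 7250}{\left(\left(-3231\right) \frac{1}{12563} - \frac{6994}{3960}\right) + 14794} = -1041 + \frac{-256 + 7250}{\left(- \frac{3231}{12563} - \frac{3497}{1980}\right) + 14794} = -1041 + \frac{6994}{\left(- \frac{3231}{12563} - \frac{3497}{1980}\right) + 14794} = -1041 + \frac{6994}{- \frac{50330191}{24874740} + 14794} = -1041 + \frac{6994}{\frac{367946573369}{24874740}} = -1041 + 6994 \cdot \frac{24874740}{367946573369} = -1041 + \frac{173973931560}{367946573369} = - \frac{382858408945569}{367946573369}$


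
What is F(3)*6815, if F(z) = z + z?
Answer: 40890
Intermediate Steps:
F(z) = 2*z
F(3)*6815 = (2*3)*6815 = 6*6815 = 40890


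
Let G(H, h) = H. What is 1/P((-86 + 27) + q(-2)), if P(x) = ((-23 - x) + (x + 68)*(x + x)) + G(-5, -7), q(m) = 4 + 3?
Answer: -1/1640 ≈ -0.00060976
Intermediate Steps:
q(m) = 7
P(x) = -28 - x + 2*x*(68 + x) (P(x) = ((-23 - x) + (x + 68)*(x + x)) - 5 = ((-23 - x) + (68 + x)*(2*x)) - 5 = ((-23 - x) + 2*x*(68 + x)) - 5 = (-23 - x + 2*x*(68 + x)) - 5 = -28 - x + 2*x*(68 + x))
1/P((-86 + 27) + q(-2)) = 1/(-28 + 2*((-86 + 27) + 7)**2 + 135*((-86 + 27) + 7)) = 1/(-28 + 2*(-59 + 7)**2 + 135*(-59 + 7)) = 1/(-28 + 2*(-52)**2 + 135*(-52)) = 1/(-28 + 2*2704 - 7020) = 1/(-28 + 5408 - 7020) = 1/(-1640) = -1/1640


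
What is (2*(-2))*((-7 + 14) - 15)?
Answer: 32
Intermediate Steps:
(2*(-2))*((-7 + 14) - 15) = -4*(7 - 15) = -4*(-8) = 32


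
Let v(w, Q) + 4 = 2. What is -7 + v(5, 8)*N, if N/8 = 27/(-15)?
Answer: 109/5 ≈ 21.800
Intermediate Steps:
v(w, Q) = -2 (v(w, Q) = -4 + 2 = -2)
N = -72/5 (N = 8*(27/(-15)) = 8*(27*(-1/15)) = 8*(-9/5) = -72/5 ≈ -14.400)
-7 + v(5, 8)*N = -7 - 2*(-72/5) = -7 + 144/5 = 109/5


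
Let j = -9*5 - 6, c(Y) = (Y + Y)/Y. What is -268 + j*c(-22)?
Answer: -370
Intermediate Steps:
c(Y) = 2 (c(Y) = (2*Y)/Y = 2)
j = -51 (j = -45 - 6 = -51)
-268 + j*c(-22) = -268 - 51*2 = -268 - 102 = -370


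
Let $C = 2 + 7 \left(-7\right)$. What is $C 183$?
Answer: $-8601$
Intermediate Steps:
$C = -47$ ($C = 2 - 49 = -47$)
$C 183 = \left(-47\right) 183 = -8601$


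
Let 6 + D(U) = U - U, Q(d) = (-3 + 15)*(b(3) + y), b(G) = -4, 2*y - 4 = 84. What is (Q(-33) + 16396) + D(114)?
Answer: 16870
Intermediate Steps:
y = 44 (y = 2 + (1/2)*84 = 2 + 42 = 44)
Q(d) = 480 (Q(d) = (-3 + 15)*(-4 + 44) = 12*40 = 480)
D(U) = -6 (D(U) = -6 + (U - U) = -6 + 0 = -6)
(Q(-33) + 16396) + D(114) = (480 + 16396) - 6 = 16876 - 6 = 16870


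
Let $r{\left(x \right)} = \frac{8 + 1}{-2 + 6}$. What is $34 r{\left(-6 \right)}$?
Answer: $\frac{153}{2} \approx 76.5$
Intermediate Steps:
$r{\left(x \right)} = \frac{9}{4}$
$34 r{\left(-6 \right)} = 34 \cdot \frac{9}{4} = \frac{153}{2}$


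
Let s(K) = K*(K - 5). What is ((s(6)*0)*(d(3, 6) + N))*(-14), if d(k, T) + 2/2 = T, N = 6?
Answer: 0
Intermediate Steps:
d(k, T) = -1 + T
s(K) = K*(-5 + K)
((s(6)*0)*(d(3, 6) + N))*(-14) = (((6*(-5 + 6))*0)*((-1 + 6) + 6))*(-14) = (((6*1)*0)*(5 + 6))*(-14) = ((6*0)*11)*(-14) = (0*11)*(-14) = 0*(-14) = 0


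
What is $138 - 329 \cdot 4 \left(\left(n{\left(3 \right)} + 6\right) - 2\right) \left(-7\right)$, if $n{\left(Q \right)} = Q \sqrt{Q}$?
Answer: $36986 + 27636 \sqrt{3} \approx 84853.0$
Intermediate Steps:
$n{\left(Q \right)} = Q^{\frac{3}{2}}$
$138 - 329 \cdot 4 \left(\left(n{\left(3 \right)} + 6\right) - 2\right) \left(-7\right) = 138 - 329 \cdot 4 \left(\left(3^{\frac{3}{2}} + 6\right) - 2\right) \left(-7\right) = 138 - 329 \cdot 4 \left(\left(3 \sqrt{3} + 6\right) - 2\right) \left(-7\right) = 138 - 329 \cdot 4 \left(\left(6 + 3 \sqrt{3}\right) - 2\right) \left(-7\right) = 138 - 329 \cdot 4 \left(4 + 3 \sqrt{3}\right) \left(-7\right) = 138 - 329 \left(16 + 12 \sqrt{3}\right) \left(-7\right) = 138 - 329 \left(-112 - 84 \sqrt{3}\right) = 138 + \left(36848 + 27636 \sqrt{3}\right) = 36986 + 27636 \sqrt{3}$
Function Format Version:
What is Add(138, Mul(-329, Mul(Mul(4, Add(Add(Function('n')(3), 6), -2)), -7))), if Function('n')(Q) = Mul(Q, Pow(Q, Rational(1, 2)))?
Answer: Add(36986, Mul(27636, Pow(3, Rational(1, 2)))) ≈ 84853.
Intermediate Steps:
Function('n')(Q) = Pow(Q, Rational(3, 2))
Add(138, Mul(-329, Mul(Mul(4, Add(Add(Function('n')(3), 6), -2)), -7))) = Add(138, Mul(-329, Mul(Mul(4, Add(Add(Pow(3, Rational(3, 2)), 6), -2)), -7))) = Add(138, Mul(-329, Mul(Mul(4, Add(Add(Mul(3, Pow(3, Rational(1, 2))), 6), -2)), -7))) = Add(138, Mul(-329, Mul(Mul(4, Add(Add(6, Mul(3, Pow(3, Rational(1, 2)))), -2)), -7))) = Add(138, Mul(-329, Mul(Mul(4, Add(4, Mul(3, Pow(3, Rational(1, 2))))), -7))) = Add(138, Mul(-329, Mul(Add(16, Mul(12, Pow(3, Rational(1, 2)))), -7))) = Add(138, Mul(-329, Add(-112, Mul(-84, Pow(3, Rational(1, 2)))))) = Add(138, Add(36848, Mul(27636, Pow(3, Rational(1, 2))))) = Add(36986, Mul(27636, Pow(3, Rational(1, 2))))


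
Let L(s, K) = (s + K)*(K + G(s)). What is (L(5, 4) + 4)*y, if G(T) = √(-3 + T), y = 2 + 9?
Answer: 440 + 99*√2 ≈ 580.01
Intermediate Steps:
y = 11
L(s, K) = (K + s)*(K + √(-3 + s)) (L(s, K) = (s + K)*(K + √(-3 + s)) = (K + s)*(K + √(-3 + s)))
(L(5, 4) + 4)*y = ((4² + 4*5 + 4*√(-3 + 5) + 5*√(-3 + 5)) + 4)*11 = ((16 + 20 + 4*√2 + 5*√2) + 4)*11 = ((36 + 9*√2) + 4)*11 = (40 + 9*√2)*11 = 440 + 99*√2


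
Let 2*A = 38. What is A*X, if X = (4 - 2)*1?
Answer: 38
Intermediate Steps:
A = 19 (A = (½)*38 = 19)
X = 2 (X = 2*1 = 2)
A*X = 19*2 = 38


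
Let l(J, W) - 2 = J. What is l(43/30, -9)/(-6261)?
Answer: -103/187830 ≈ -0.00054837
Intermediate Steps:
l(J, W) = 2 + J
l(43/30, -9)/(-6261) = (2 + 43/30)/(-6261) = (2 + 43*(1/30))*(-1/6261) = (2 + 43/30)*(-1/6261) = (103/30)*(-1/6261) = -103/187830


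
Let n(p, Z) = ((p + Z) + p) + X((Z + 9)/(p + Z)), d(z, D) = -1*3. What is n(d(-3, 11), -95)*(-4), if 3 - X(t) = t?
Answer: 19380/49 ≈ 395.51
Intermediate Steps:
d(z, D) = -3
X(t) = 3 - t
n(p, Z) = 3 + Z + 2*p - (9 + Z)/(Z + p) (n(p, Z) = ((p + Z) + p) + (3 - (Z + 9)/(p + Z)) = ((Z + p) + p) + (3 - (9 + Z)/(Z + p)) = (Z + 2*p) + (3 - (9 + Z)/(Z + p)) = 3 + Z + 2*p - (9 + Z)/(Z + p))
n(d(-3, 11), -95)*(-4) = ((-9 - 1*(-95) + (-95 - 3)*(3 - 95 + 2*(-3)))/(-95 - 3))*(-4) = ((-9 + 95 - 98*(3 - 95 - 6))/(-98))*(-4) = -(-9 + 95 - 98*(-98))/98*(-4) = -(-9 + 95 + 9604)/98*(-4) = -1/98*9690*(-4) = -4845/49*(-4) = 19380/49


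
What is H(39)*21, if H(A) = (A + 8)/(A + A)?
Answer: 329/26 ≈ 12.654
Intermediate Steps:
H(A) = (8 + A)/(2*A) (H(A) = (8 + A)/((2*A)) = (8 + A)*(1/(2*A)) = (8 + A)/(2*A))
H(39)*21 = ((1/2)*(8 + 39)/39)*21 = ((1/2)*(1/39)*47)*21 = (47/78)*21 = 329/26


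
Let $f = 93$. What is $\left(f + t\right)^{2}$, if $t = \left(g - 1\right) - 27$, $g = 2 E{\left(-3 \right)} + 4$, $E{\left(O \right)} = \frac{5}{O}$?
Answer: $\frac{38809}{9} \approx 4312.1$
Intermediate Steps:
$g = \frac{2}{3}$ ($g = 2 \frac{5}{-3} + 4 = 2 \cdot 5 \left(- \frac{1}{3}\right) + 4 = 2 \left(- \frac{5}{3}\right) + 4 = - \frac{10}{3} + 4 = \frac{2}{3} \approx 0.66667$)
$t = - \frac{82}{3}$ ($t = \left(\frac{2}{3} - 1\right) - 27 = - \frac{1}{3} - 27 = - \frac{82}{3} \approx -27.333$)
$\left(f + t\right)^{2} = \left(93 - \frac{82}{3}\right)^{2} = \left(\frac{197}{3}\right)^{2} = \frac{38809}{9}$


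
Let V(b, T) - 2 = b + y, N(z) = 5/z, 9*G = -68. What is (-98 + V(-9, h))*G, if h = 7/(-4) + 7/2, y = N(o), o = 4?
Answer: 7055/9 ≈ 783.89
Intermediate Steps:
G = -68/9 (G = (1/9)*(-68) = -68/9 ≈ -7.5556)
y = 5/4 ≈ 1.2500
h = 7/4 (h = 7*(-1/4) + 7*(1/2) = -7/4 + 7/2 = 7/4 ≈ 1.7500)
V(b, T) = 13/4 + b (V(b, T) = 2 + (b + 5/4) = 2 + (5/4 + b) = 13/4 + b)
(-98 + V(-9, h))*G = (-98 + (13/4 - 9))*(-68/9) = (-98 - 23/4)*(-68/9) = -415/4*(-68/9) = 7055/9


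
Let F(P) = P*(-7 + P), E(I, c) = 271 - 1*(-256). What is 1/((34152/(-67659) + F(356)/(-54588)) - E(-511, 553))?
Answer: -307780791/163056353038 ≈ -0.0018876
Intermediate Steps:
E(I, c) = 527 (E(I, c) = 271 + 256 = 527)
1/((34152/(-67659) + F(356)/(-54588)) - E(-511, 553)) = 1/((34152/(-67659) + (356*(-7 + 356))/(-54588)) - 1*527) = 1/((34152*(-1/67659) + (356*349)*(-1/54588)) - 527) = 1/((-11384/22553 + 124244*(-1/54588)) - 527) = 1/((-11384/22553 - 31061/13647) - 527) = 1/(-855876181/307780791 - 527) = 1/(-163056353038/307780791) = -307780791/163056353038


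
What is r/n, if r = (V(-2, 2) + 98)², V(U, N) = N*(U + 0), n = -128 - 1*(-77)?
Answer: -8836/51 ≈ -173.25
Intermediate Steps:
n = -51 (n = -128 + 77 = -51)
V(U, N) = N*U
r = 8836 (r = (2*(-2) + 98)² = (-4 + 98)² = 94² = 8836)
r/n = 8836/(-51) = -1/51*8836 = -8836/51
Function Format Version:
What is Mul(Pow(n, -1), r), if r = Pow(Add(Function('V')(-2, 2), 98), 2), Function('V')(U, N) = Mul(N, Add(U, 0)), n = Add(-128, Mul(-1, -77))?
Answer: Rational(-8836, 51) ≈ -173.25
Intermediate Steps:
n = -51 (n = Add(-128, 77) = -51)
Function('V')(U, N) = Mul(N, U)
r = 8836 (r = Pow(Add(Mul(2, -2), 98), 2) = Pow(Add(-4, 98), 2) = Pow(94, 2) = 8836)
Mul(Pow(n, -1), r) = Mul(Pow(-51, -1), 8836) = Mul(Rational(-1, 51), 8836) = Rational(-8836, 51)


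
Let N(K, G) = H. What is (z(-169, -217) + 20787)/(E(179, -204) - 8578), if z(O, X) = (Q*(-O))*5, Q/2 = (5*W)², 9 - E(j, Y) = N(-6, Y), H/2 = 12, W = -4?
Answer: -53599/661 ≈ -81.088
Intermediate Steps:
H = 24 (H = 2*12 = 24)
N(K, G) = 24
E(j, Y) = -15 (E(j, Y) = 9 - 1*24 = 9 - 24 = -15)
Q = 800 (Q = 2*(5*(-4))² = 2*(-20)² = 2*400 = 800)
z(O, X) = -4000*O (z(O, X) = (800*(-O))*5 = -800*O*5 = -4000*O)
(z(-169, -217) + 20787)/(E(179, -204) - 8578) = (-4000*(-169) + 20787)/(-15 - 8578) = (676000 + 20787)/(-8593) = 696787*(-1/8593) = -53599/661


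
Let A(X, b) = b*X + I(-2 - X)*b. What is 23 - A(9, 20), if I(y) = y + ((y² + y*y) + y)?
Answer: -4557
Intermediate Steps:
I(y) = 2*y + 2*y² (I(y) = y + ((y² + y²) + y) = y + (2*y² + y) = y + (y + 2*y²) = 2*y + 2*y²)
A(X, b) = X*b + 2*b*(-1 - X)*(-2 - X) (A(X, b) = b*X + (2*(-2 - X)*(1 + (-2 - X)))*b = X*b + (2*(-2 - X)*(-1 - X))*b = X*b + (2*(-1 - X)*(-2 - X))*b = X*b + 2*b*(-1 - X)*(-2 - X))
23 - A(9, 20) = 23 - 20*(9 + 2*(1 + 9)*(2 + 9)) = 23 - 20*(9 + 2*10*11) = 23 - 20*(9 + 220) = 23 - 20*229 = 23 - 1*4580 = 23 - 4580 = -4557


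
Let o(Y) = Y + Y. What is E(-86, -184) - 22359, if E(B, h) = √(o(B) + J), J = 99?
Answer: -22359 + I*√73 ≈ -22359.0 + 8.544*I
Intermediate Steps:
o(Y) = 2*Y
E(B, h) = √(99 + 2*B) (E(B, h) = √(2*B + 99) = √(99 + 2*B))
E(-86, -184) - 22359 = √(99 + 2*(-86)) - 22359 = √(99 - 172) - 22359 = √(-73) - 22359 = I*√73 - 22359 = -22359 + I*√73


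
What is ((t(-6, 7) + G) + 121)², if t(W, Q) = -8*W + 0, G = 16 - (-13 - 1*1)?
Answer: 39601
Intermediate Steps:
G = 30 (G = 16 - (-13 - 1) = 16 - 1*(-14) = 16 + 14 = 30)
t(W, Q) = -8*W
((t(-6, 7) + G) + 121)² = ((-8*(-6) + 30) + 121)² = ((48 + 30) + 121)² = (78 + 121)² = 199² = 39601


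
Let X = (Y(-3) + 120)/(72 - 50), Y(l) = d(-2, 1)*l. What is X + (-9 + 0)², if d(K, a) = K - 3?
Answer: 1917/22 ≈ 87.136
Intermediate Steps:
d(K, a) = -3 + K
Y(l) = -5*l (Y(l) = (-3 - 2)*l = -5*l)
X = 135/22 (X = (-5*(-3) + 120)/(72 - 50) = (15 + 120)/22 = 135*(1/22) = 135/22 ≈ 6.1364)
X + (-9 + 0)² = 135/22 + (-9 + 0)² = 135/22 + (-9)² = 135/22 + 81 = 1917/22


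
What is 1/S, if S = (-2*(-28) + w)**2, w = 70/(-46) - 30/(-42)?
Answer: 25921/78960996 ≈ 0.00032828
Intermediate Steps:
w = -130/161 (w = 70*(-1/46) - 30*(-1/42) = -35/23 + 5/7 = -130/161 ≈ -0.80745)
S = 78960996/25921 (S = (-2*(-28) - 130/161)**2 = (56 - 130/161)**2 = (8886/161)**2 = 78960996/25921 ≈ 3046.2)
1/S = 1/(78960996/25921) = 25921/78960996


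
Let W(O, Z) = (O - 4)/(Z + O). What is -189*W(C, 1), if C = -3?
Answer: -1323/2 ≈ -661.50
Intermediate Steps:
W(O, Z) = (-4 + O)/(O + Z)
-189*W(C, 1) = -189*(-4 - 3)/(-3 + 1) = -189*(-7)/(-2) = -(-189)*(-7)/2 = -189*7/2 = -1323/2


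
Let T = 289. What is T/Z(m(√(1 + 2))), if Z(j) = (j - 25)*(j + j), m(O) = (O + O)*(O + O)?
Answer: -289/312 ≈ -0.92628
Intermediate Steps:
m(O) = 4*O² (m(O) = (2*O)*(2*O) = 4*O²)
Z(j) = 2*j*(-25 + j) (Z(j) = (-25 + j)*(2*j) = 2*j*(-25 + j))
T/Z(m(√(1 + 2))) = 289/((2*(4*(√(1 + 2))²)*(-25 + 4*(√(1 + 2))²))) = 289/((2*(4*(√3)²)*(-25 + 4*(√3)²))) = 289/((2*(4*3)*(-25 + 4*3))) = 289/((2*12*(-25 + 12))) = 289/((2*12*(-13))) = 289/(-312) = 289*(-1/312) = -289/312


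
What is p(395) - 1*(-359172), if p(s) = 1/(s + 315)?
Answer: 255012121/710 ≈ 3.5917e+5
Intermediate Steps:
p(s) = 1/(315 + s)
p(395) - 1*(-359172) = 1/(315 + 395) - 1*(-359172) = 1/710 + 359172 = 255012121/710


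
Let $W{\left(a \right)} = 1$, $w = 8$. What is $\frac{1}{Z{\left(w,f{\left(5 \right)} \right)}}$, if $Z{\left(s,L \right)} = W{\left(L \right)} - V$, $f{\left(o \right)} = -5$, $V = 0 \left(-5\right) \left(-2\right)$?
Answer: $1$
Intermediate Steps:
$V = 0$ ($V = 0 \left(-2\right) = 0$)
$Z{\left(s,L \right)} = 1$ ($Z{\left(s,L \right)} = 1 - 0 = 1 + 0 = 1$)
$\frac{1}{Z{\left(w,f{\left(5 \right)} \right)}} = 1^{-1} = 1$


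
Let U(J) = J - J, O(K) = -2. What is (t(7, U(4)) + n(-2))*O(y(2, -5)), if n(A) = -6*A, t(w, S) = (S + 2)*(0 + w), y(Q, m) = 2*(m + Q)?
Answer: -52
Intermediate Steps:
y(Q, m) = 2*Q + 2*m (y(Q, m) = 2*(Q + m) = 2*Q + 2*m)
U(J) = 0
t(w, S) = w*(2 + S) (t(w, S) = (2 + S)*w = w*(2 + S))
(t(7, U(4)) + n(-2))*O(y(2, -5)) = (7*(2 + 0) - 6*(-2))*(-2) = (7*2 + 12)*(-2) = (14 + 12)*(-2) = 26*(-2) = -52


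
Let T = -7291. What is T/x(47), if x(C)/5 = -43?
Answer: 7291/215 ≈ 33.912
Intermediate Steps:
x(C) = -215 (x(C) = 5*(-43) = -215)
T/x(47) = -7291/(-215) = -7291*(-1/215) = 7291/215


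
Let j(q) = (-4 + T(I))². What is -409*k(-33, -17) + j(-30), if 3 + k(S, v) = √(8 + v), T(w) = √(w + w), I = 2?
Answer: 1231 - 1227*I ≈ 1231.0 - 1227.0*I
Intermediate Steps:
T(w) = √2*√w (T(w) = √(2*w) = √2*√w)
k(S, v) = -3 + √(8 + v)
j(q) = 4 (j(q) = (-4 + √2*√2)² = (-4 + 2)² = (-2)² = 4)
-409*k(-33, -17) + j(-30) = -409*(-3 + √(8 - 17)) + 4 = -409*(-3 + √(-9)) + 4 = -409*(-3 + 3*I) + 4 = (1227 - 1227*I) + 4 = 1231 - 1227*I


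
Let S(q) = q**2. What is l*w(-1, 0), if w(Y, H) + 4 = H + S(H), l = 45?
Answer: -180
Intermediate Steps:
w(Y, H) = -4 + H + H**2 (w(Y, H) = -4 + (H + H**2) = -4 + H + H**2)
l*w(-1, 0) = 45*(-4 + 0 + 0**2) = 45*(-4 + 0 + 0) = 45*(-4) = -180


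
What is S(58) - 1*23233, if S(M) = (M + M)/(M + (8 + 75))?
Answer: -3275737/141 ≈ -23232.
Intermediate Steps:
S(M) = 2*M/(83 + M) (S(M) = (2*M)/(M + 83) = (2*M)/(83 + M) = 2*M/(83 + M))
S(58) - 1*23233 = 2*58/(83 + 58) - 1*23233 = 2*58/141 - 23233 = 2*58*(1/141) - 23233 = 116/141 - 23233 = -3275737/141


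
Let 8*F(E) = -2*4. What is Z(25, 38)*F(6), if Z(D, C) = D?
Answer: -25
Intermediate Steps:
F(E) = -1 (F(E) = (-2*4)/8 = (⅛)*(-8) = -1)
Z(25, 38)*F(6) = 25*(-1) = -25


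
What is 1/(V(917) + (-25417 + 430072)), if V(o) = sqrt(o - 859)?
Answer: 404655/163745668967 - sqrt(58)/163745668967 ≈ 2.4712e-6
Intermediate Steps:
V(o) = sqrt(-859 + o)
1/(V(917) + (-25417 + 430072)) = 1/(sqrt(-859 + 917) + (-25417 + 430072)) = 1/(sqrt(58) + 404655) = 1/(404655 + sqrt(58))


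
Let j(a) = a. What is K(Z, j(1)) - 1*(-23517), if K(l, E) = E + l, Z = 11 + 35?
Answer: 23564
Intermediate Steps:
Z = 46
K(Z, j(1)) - 1*(-23517) = (1 + 46) - 1*(-23517) = 47 + 23517 = 23564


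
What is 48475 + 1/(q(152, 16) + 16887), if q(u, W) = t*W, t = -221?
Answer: 647189726/13351 ≈ 48475.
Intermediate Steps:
q(u, W) = -221*W
48475 + 1/(q(152, 16) + 16887) = 48475 + 1/(-221*16 + 16887) = 48475 + 1/(-3536 + 16887) = 48475 + 1/13351 = 647189726/13351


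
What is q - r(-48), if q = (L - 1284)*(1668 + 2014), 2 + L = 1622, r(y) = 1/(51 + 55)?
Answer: 131138111/106 ≈ 1.2372e+6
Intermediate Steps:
r(y) = 1/106
L = 1620 (L = -2 + 1622 = 1620)
q = 1237152 (q = (1620 - 1284)*(1668 + 2014) = 336*3682 = 1237152)
q - r(-48) = 1237152 - 1*1/106 = 1237152 - 1/106 = 131138111/106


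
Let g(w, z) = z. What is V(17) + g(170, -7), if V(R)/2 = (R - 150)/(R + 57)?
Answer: -392/37 ≈ -10.595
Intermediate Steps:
V(R) = 2*(-150 + R)/(57 + R) (V(R) = 2*((R - 150)/(R + 57)) = 2*((-150 + R)/(57 + R)) = 2*(-150 + R)/(57 + R))
V(17) + g(170, -7) = 2*(-150 + 17)/(57 + 17) - 7 = 2*(-133)/74 - 7 = 2*(1/74)*(-133) - 7 = -133/37 - 7 = -392/37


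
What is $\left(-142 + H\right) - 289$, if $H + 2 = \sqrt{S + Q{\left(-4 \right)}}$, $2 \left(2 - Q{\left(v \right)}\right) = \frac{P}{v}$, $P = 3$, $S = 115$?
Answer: $-433 + \frac{\sqrt{1878}}{4} \approx -422.17$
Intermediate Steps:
$Q{\left(v \right)} = 2 - \frac{3}{2 v}$ ($Q{\left(v \right)} = 2 - \frac{3 \frac{1}{v}}{2} = 2 - \frac{3}{2 v}$)
$H = -2 + \frac{\sqrt{1878}}{4}$ ($H = -2 + \sqrt{115 + \left(2 - \frac{3}{2 \left(-4\right)}\right)} = -2 + \sqrt{115 + \left(2 - - \frac{3}{8}\right)} = -2 + \sqrt{115 + \left(2 + \frac{3}{8}\right)} = -2 + \sqrt{115 + \frac{19}{8}} = -2 + \sqrt{\frac{939}{8}} = -2 + \frac{\sqrt{1878}}{4} \approx 8.834$)
$\left(-142 + H\right) - 289 = \left(-142 - \left(2 - \frac{\sqrt{1878}}{4}\right)\right) - 289 = \left(-144 + \frac{\sqrt{1878}}{4}\right) - 289 = -433 + \frac{\sqrt{1878}}{4}$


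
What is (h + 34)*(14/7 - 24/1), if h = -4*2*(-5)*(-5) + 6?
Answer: 3520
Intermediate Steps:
h = -194 (h = -(-40)*(-5) + 6 = -4*50 + 6 = -200 + 6 = -194)
(h + 34)*(14/7 - 24/1) = (-194 + 34)*(14/7 - 24/1) = -160*(14*(⅐) - 24*1) = -160*(2 - 24) = -160*(-22) = 3520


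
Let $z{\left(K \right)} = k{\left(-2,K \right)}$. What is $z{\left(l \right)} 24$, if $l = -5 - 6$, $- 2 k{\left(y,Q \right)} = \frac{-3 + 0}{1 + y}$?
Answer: $-36$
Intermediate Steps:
$k{\left(y,Q \right)} = \frac{3}{2 \left(1 + y\right)}$ ($k{\left(y,Q \right)} = - \frac{\left(-3 + 0\right) \frac{1}{1 + y}}{2} = - \frac{\left(-3\right) \frac{1}{1 + y}}{2} = \frac{3}{2 \left(1 + y\right)}$)
$l = -11$ ($l = -5 - 6 = -11$)
$z{\left(K \right)} = - \frac{3}{2}$ ($z{\left(K \right)} = \frac{3}{2 \left(1 - 2\right)} = \frac{3}{2 \left(-1\right)} = \frac{3}{2} \left(-1\right) = - \frac{3}{2}$)
$z{\left(l \right)} 24 = \left(- \frac{3}{2}\right) 24 = -36$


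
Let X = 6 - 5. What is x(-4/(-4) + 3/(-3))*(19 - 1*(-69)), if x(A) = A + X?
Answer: 88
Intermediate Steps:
X = 1
x(A) = 1 + A (x(A) = A + 1 = 1 + A)
x(-4/(-4) + 3/(-3))*(19 - 1*(-69)) = (1 + (-4/(-4) + 3/(-3)))*(19 - 1*(-69)) = (1 + (-4*(-1/4) + 3*(-1/3)))*(19 + 69) = (1 + (1 - 1))*88 = (1 + 0)*88 = 1*88 = 88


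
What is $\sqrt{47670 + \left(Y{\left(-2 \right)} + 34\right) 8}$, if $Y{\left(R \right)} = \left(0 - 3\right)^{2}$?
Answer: $\sqrt{48014} \approx 219.12$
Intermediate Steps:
$Y{\left(R \right)} = 9$ ($Y{\left(R \right)} = \left(-3\right)^{2} = 9$)
$\sqrt{47670 + \left(Y{\left(-2 \right)} + 34\right) 8} = \sqrt{47670 + \left(9 + 34\right) 8} = \sqrt{47670 + 43 \cdot 8} = \sqrt{47670 + 344} = \sqrt{48014}$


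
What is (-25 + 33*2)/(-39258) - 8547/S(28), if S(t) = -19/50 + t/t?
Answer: -16776907571/1216998 ≈ -13785.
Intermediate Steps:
S(t) = 31/50 (S(t) = -19*1/50 + 1 = -19/50 + 1 = 31/50)
(-25 + 33*2)/(-39258) - 8547/S(28) = (-25 + 33*2)/(-39258) - 8547/31/50 = (-25 + 66)*(-1/39258) - 8547*50/31 = 41*(-1/39258) - 427350/31 = -41/39258 - 427350/31 = -16776907571/1216998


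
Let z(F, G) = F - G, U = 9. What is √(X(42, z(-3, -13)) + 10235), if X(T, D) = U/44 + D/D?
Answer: √4954323/22 ≈ 101.17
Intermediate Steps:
X(T, D) = 53/44 (X(T, D) = 9/44 + D/D = 9*(1/44) + 1 = 9/44 + 1 = 53/44)
√(X(42, z(-3, -13)) + 10235) = √(53/44 + 10235) = √(450393/44) = √4954323/22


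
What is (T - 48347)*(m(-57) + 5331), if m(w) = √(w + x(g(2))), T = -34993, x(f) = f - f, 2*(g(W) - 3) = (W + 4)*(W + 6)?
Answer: -444285540 - 83340*I*√57 ≈ -4.4429e+8 - 6.292e+5*I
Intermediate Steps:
g(W) = 3 + (4 + W)*(6 + W)/2 (g(W) = 3 + ((W + 4)*(W + 6))/2 = 3 + ((4 + W)*(6 + W))/2 = 3 + (4 + W)*(6 + W)/2)
x(f) = 0
m(w) = √w (m(w) = √(w + 0) = √w)
(T - 48347)*(m(-57) + 5331) = (-34993 - 48347)*(√(-57) + 5331) = -83340*(I*√57 + 5331) = -83340*(5331 + I*√57) = -444285540 - 83340*I*√57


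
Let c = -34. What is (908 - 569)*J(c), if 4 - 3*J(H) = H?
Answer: 4294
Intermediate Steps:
J(H) = 4/3 - H/3
(908 - 569)*J(c) = (908 - 569)*(4/3 - 1/3*(-34)) = 339*(4/3 + 34/3) = 339*(38/3) = 4294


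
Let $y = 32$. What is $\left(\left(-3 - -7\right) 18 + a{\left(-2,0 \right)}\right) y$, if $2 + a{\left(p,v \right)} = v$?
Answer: $2240$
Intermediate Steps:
$a{\left(p,v \right)} = -2 + v$
$\left(\left(-3 - -7\right) 18 + a{\left(-2,0 \right)}\right) y = \left(\left(-3 - -7\right) 18 + \left(-2 + 0\right)\right) 32 = \left(\left(-3 + 7\right) 18 - 2\right) 32 = \left(4 \cdot 18 - 2\right) 32 = \left(72 - 2\right) 32 = 70 \cdot 32 = 2240$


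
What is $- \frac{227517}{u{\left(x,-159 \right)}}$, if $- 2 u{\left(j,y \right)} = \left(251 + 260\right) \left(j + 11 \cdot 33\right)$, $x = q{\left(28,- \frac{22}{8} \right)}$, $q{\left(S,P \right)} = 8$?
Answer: $\frac{455034}{189581} \approx 2.4002$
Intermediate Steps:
$x = 8$
$u{\left(j,y \right)} = - \frac{185493}{2} - \frac{511 j}{2}$ ($u{\left(j,y \right)} = - \frac{\left(251 + 260\right) \left(j + 11 \cdot 33\right)}{2} = - \frac{511 \left(j + 363\right)}{2} = - \frac{511 \left(363 + j\right)}{2} = - \frac{185493 + 511 j}{2} = - \frac{185493}{2} - \frac{511 j}{2}$)
$- \frac{227517}{u{\left(x,-159 \right)}} = - \frac{227517}{- \frac{185493}{2} - 2044} = - \frac{227517}{- \frac{189581}{2}} = \left(-227517\right) \left(- \frac{2}{189581}\right) = \frac{455034}{189581}$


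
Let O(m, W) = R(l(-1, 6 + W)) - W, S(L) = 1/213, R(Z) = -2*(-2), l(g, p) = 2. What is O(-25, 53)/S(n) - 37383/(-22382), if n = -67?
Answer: -233563551/22382 ≈ -10435.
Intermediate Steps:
R(Z) = 4
S(L) = 1/213
O(m, W) = 4 - W
O(-25, 53)/S(n) - 37383/(-22382) = (4 - 1*53)/(1/213) - 37383/(-22382) = (4 - 53)*213 - 37383*(-1/22382) = -49*213 + 37383/22382 = -10437 + 37383/22382 = -233563551/22382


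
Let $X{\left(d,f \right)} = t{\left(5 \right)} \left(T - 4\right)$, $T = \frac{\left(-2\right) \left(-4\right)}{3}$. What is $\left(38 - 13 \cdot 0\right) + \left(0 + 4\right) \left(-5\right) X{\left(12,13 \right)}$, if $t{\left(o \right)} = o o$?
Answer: $\frac{2114}{3} \approx 704.67$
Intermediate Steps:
$t{\left(o \right)} = o^{2}$
$T = \frac{8}{3}$ ($T = 8 \cdot \frac{1}{3} = \frac{8}{3} \approx 2.6667$)
$X{\left(d,f \right)} = - \frac{100}{3}$ ($X{\left(d,f \right)} = 5^{2} \left(\frac{8}{3} - 4\right) = 25 \left(- \frac{4}{3}\right) = - \frac{100}{3}$)
$\left(38 - 13 \cdot 0\right) + \left(0 + 4\right) \left(-5\right) X{\left(12,13 \right)} = \left(38 - 13 \cdot 0\right) + \left(0 + 4\right) \left(-5\right) \left(- \frac{100}{3}\right) = \left(38 - 0\right) + 4 \left(-5\right) \left(- \frac{100}{3}\right) = \left(38 + 0\right) - - \frac{2000}{3} = 38 + \frac{2000}{3} = \frac{2114}{3}$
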